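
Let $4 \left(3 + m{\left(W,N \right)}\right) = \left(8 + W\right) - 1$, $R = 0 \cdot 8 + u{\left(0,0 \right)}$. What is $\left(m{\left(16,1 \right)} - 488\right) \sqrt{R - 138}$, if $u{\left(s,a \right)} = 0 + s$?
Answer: $- \frac{1941 i \sqrt{138}}{4} \approx - 5700.4 i$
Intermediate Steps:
$u{\left(s,a \right)} = s$
$R = 0$ ($R = 0 \cdot 8 + 0 = 0 + 0 = 0$)
$m{\left(W,N \right)} = - \frac{5}{4} + \frac{W}{4}$ ($m{\left(W,N \right)} = -3 + \frac{\left(8 + W\right) - 1}{4} = -3 + \frac{7 + W}{4} = -3 + \left(\frac{7}{4} + \frac{W}{4}\right) = - \frac{5}{4} + \frac{W}{4}$)
$\left(m{\left(16,1 \right)} - 488\right) \sqrt{R - 138} = \left(\left(- \frac{5}{4} + \frac{1}{4} \cdot 16\right) - 488\right) \sqrt{0 - 138} = \left(\left(- \frac{5}{4} + 4\right) - 488\right) \sqrt{-138} = \left(\frac{11}{4} - 488\right) i \sqrt{138} = - \frac{1941 i \sqrt{138}}{4}$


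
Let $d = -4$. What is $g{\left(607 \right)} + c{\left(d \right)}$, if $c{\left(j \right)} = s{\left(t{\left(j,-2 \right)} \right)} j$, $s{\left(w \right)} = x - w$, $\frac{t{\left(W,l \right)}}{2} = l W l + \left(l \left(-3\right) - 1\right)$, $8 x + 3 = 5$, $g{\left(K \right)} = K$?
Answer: $518$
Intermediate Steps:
$x = \frac{1}{4}$ ($x = - \frac{3}{8} + \frac{1}{8} \cdot 5 = - \frac{3}{8} + \frac{5}{8} = \frac{1}{4} \approx 0.25$)
$t{\left(W,l \right)} = -2 - 6 l + 2 W l^{2}$ ($t{\left(W,l \right)} = 2 \left(l W l + \left(l \left(-3\right) - 1\right)\right) = 2 \left(W l l - \left(1 + 3 l\right)\right) = 2 \left(W l^{2} - \left(1 + 3 l\right)\right) = 2 \left(-1 - 3 l + W l^{2}\right) = -2 - 6 l + 2 W l^{2}$)
$s{\left(w \right)} = \frac{1}{4} - w$
$c{\left(j \right)} = j \left(- \frac{39}{4} - 8 j\right)$ ($c{\left(j \right)} = \left(\frac{1}{4} - \left(-2 - -12 + 2 j \left(-2\right)^{2}\right)\right) j = \left(\frac{1}{4} - \left(-2 + 12 + 2 j 4\right)\right) j = \left(\frac{1}{4} - \left(-2 + 12 + 8 j\right)\right) j = \left(\frac{1}{4} - \left(10 + 8 j\right)\right) j = \left(- \frac{39}{4} - 8 j\right) j = j \left(- \frac{39}{4} - 8 j\right)$)
$g{\left(607 \right)} + c{\left(d \right)} = 607 - - (39 + 32 \left(-4\right)) = 607 - - (39 - 128) = 607 - \left(-1\right) \left(-89\right) = 607 - 89 = 518$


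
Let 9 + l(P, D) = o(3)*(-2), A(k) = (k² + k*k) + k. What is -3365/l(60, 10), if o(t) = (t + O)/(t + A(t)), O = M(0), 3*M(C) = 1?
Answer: 60570/167 ≈ 362.69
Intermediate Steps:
M(C) = ⅓ (M(C) = (⅓)*1 = ⅓)
A(k) = k + 2*k² (A(k) = (k² + k²) + k = 2*k² + k = k + 2*k²)
O = ⅓ ≈ 0.33333
o(t) = (⅓ + t)/(t + t*(1 + 2*t)) (o(t) = (t + ⅓)/(t + t*(1 + 2*t)) = (⅓ + t)/(t + t*(1 + 2*t)))
l(P, D) = -167/18 (l(P, D) = -9 + ((⅙)*(1 + 3*3)/(3*(1 + 3)))*(-2) = -9 + ((⅙)*(⅓)*(1 + 9)/4)*(-2) = -9 + ((⅙)*(⅓)*(¼)*10)*(-2) = -9 + (5/36)*(-2) = -9 - 5/18 = -167/18)
-3365/l(60, 10) = -3365/(-167/18) = -3365*(-18/167) = 60570/167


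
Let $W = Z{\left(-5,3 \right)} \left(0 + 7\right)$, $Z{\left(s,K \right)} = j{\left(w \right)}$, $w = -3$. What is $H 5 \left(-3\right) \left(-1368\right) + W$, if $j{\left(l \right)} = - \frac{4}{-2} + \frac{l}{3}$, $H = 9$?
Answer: $184687$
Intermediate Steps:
$j{\left(l \right)} = 2 + \frac{l}{3}$ ($j{\left(l \right)} = \left(-4\right) \left(- \frac{1}{2}\right) + l \frac{1}{3} = 2 + \frac{l}{3}$)
$Z{\left(s,K \right)} = 1$ ($Z{\left(s,K \right)} = 2 + \frac{1}{3} \left(-3\right) = 2 - 1 = 1$)
$W = 7$ ($W = 1 \left(0 + 7\right) = 1 \cdot 7 = 7$)
$H 5 \left(-3\right) \left(-1368\right) + W = 9 \cdot 5 \left(-3\right) \left(-1368\right) + 7 = 45 \left(-3\right) \left(-1368\right) + 7 = \left(-135\right) \left(-1368\right) + 7 = 184680 + 7 = 184687$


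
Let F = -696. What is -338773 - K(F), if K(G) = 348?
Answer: -339121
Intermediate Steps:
-338773 - K(F) = -338773 - 1*348 = -338773 - 348 = -339121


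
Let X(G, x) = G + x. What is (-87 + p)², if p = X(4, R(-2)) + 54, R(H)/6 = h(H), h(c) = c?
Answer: 1681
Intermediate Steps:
R(H) = 6*H
p = 46 (p = (4 + 6*(-2)) + 54 = (4 - 12) + 54 = -8 + 54 = 46)
(-87 + p)² = (-87 + 46)² = (-41)² = 1681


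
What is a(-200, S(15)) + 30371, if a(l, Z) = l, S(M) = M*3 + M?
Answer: 30171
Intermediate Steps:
S(M) = 4*M (S(M) = 3*M + M = 4*M)
a(-200, S(15)) + 30371 = -200 + 30371 = 30171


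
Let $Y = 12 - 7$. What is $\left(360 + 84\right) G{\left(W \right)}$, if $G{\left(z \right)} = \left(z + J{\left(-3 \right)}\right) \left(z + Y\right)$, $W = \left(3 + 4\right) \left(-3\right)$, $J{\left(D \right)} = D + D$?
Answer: $191808$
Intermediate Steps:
$Y = 5$ ($Y = 12 - 7 = 5$)
$J{\left(D \right)} = 2 D$
$W = -21$ ($W = 7 \left(-3\right) = -21$)
$G{\left(z \right)} = \left(-6 + z\right) \left(5 + z\right)$ ($G{\left(z \right)} = \left(z + 2 \left(-3\right)\right) \left(z + 5\right) = \left(z - 6\right) \left(5 + z\right) = \left(-6 + z\right) \left(5 + z\right)$)
$\left(360 + 84\right) G{\left(W \right)} = \left(360 + 84\right) \left(-30 + \left(-21\right)^{2} - -21\right) = 444 \left(-30 + 441 + 21\right) = 444 \cdot 432 = 191808$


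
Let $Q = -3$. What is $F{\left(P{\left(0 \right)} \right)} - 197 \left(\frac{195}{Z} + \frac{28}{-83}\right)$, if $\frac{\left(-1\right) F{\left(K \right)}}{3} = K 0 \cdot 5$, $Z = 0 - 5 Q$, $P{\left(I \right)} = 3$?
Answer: $- \frac{207047}{83} \approx -2494.5$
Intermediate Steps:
$Z = 15$ ($Z = 0 - -15 = 0 + 15 = 15$)
$F{\left(K \right)} = 0$ ($F{\left(K \right)} = - 3 K 0 \cdot 5 = - 3 \cdot 0 \cdot 5 = \left(-3\right) 0 = 0$)
$F{\left(P{\left(0 \right)} \right)} - 197 \left(\frac{195}{Z} + \frac{28}{-83}\right) = 0 - 197 \left(\frac{195}{15} + \frac{28}{-83}\right) = 0 - 197 \left(195 \cdot \frac{1}{15} + 28 \left(- \frac{1}{83}\right)\right) = 0 - 197 \left(13 - \frac{28}{83}\right) = 0 - \frac{207047}{83} = - \frac{207047}{83}$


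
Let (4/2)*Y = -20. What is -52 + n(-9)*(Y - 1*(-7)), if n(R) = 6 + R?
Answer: -43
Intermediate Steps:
Y = -10 (Y = (½)*(-20) = -10)
-52 + n(-9)*(Y - 1*(-7)) = -52 + (6 - 9)*(-10 - 1*(-7)) = -52 - 3*(-10 + 7) = -52 - 3*(-3) = -52 + 9 = -43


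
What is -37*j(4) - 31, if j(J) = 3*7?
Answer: -808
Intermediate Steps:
j(J) = 21
-37*j(4) - 31 = -37*21 - 31 = -777 - 31 = -808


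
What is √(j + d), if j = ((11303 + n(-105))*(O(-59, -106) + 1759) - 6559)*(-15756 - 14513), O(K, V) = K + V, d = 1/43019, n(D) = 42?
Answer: 2*I*√253159351582821968355/43019 ≈ 7.3972e+5*I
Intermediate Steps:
d = 1/43019 ≈ 2.3246e-5
j = -547183942799 (j = ((11303 + 42)*((-59 - 106) + 1759) - 6559)*(-15756 - 14513) = (11345*(-165 + 1759) - 6559)*(-30269) = (11345*1594 - 6559)*(-30269) = (18083930 - 6559)*(-30269) = 18077371*(-30269) = -547183942799)
√(j + d) = √(-547183942799 + 1/43019) = √(-23539306035270180/43019) = 2*I*√253159351582821968355/43019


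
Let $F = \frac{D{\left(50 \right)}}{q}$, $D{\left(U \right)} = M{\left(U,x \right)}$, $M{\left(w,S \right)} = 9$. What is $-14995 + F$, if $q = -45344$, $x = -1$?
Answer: $- \frac{679933289}{45344} \approx -14995.0$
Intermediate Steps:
$D{\left(U \right)} = 9$
$F = - \frac{9}{45344}$ ($F = \frac{9}{-45344} = 9 \left(- \frac{1}{45344}\right) = - \frac{9}{45344} \approx -0.00019848$)
$-14995 + F = -14995 - \frac{9}{45344} = - \frac{679933289}{45344}$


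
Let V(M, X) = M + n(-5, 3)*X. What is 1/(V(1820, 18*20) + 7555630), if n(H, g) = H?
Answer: 1/7555650 ≈ 1.3235e-7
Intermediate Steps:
V(M, X) = M - 5*X
1/(V(1820, 18*20) + 7555630) = 1/((1820 - 90*20) + 7555630) = 1/((1820 - 5*360) + 7555630) = 1/((1820 - 1800) + 7555630) = 1/(20 + 7555630) = 1/7555650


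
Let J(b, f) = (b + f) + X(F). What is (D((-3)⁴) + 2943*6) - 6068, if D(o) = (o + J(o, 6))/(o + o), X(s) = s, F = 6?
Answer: 312959/27 ≈ 11591.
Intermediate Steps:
J(b, f) = 6 + b + f (J(b, f) = (b + f) + 6 = 6 + b + f)
D(o) = (12 + 2*o)/(2*o) (D(o) = (o + (6 + o + 6))/(o + o) = (o + (12 + o))/((2*o)) = (12 + 2*o)*(1/(2*o)) = (12 + 2*o)/(2*o))
(D((-3)⁴) + 2943*6) - 6068 = ((6 + (-3)⁴)/((-3)⁴) + 2943*6) - 6068 = ((6 + 81)/81 + 17658) - 6068 = ((1/81)*87 + 17658) - 6068 = (29/27 + 17658) - 6068 = 476795/27 - 6068 = 312959/27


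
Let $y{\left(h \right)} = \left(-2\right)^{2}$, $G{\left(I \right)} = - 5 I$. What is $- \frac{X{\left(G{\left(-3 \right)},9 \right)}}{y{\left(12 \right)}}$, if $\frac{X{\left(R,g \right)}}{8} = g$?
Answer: $-18$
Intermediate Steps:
$X{\left(R,g \right)} = 8 g$
$y{\left(h \right)} = 4$
$- \frac{X{\left(G{\left(-3 \right)},9 \right)}}{y{\left(12 \right)}} = - \frac{8 \cdot 9}{4} = - \frac{72}{4} = \left(-1\right) 18 = -18$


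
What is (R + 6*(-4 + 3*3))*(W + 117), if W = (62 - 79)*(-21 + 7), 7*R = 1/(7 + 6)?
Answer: 969505/91 ≈ 10654.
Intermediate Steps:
R = 1/91 (R = 1/(7*(7 + 6)) = (1/7)/13 = (1/7)*(1/13) = 1/91 ≈ 0.010989)
W = 238 (W = -17*(-14) = 238)
(R + 6*(-4 + 3*3))*(W + 117) = (1/91 + 6*(-4 + 3*3))*(238 + 117) = (1/91 + 6*(-4 + 9))*355 = (1/91 + 6*5)*355 = (1/91 + 30)*355 = (2731/91)*355 = 969505/91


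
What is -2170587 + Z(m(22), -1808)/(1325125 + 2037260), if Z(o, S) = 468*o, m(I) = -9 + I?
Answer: -187137158049/86215 ≈ -2.1706e+6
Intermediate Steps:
-2170587 + Z(m(22), -1808)/(1325125 + 2037260) = -2170587 + (468*(-9 + 22))/(1325125 + 2037260) = -2170587 + (468*13)/3362385 = -2170587 + 6084*(1/3362385) = -2170587 + 156/86215 = -187137158049/86215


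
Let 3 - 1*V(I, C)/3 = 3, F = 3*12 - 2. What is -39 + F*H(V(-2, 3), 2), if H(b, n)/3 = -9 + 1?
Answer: -855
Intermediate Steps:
F = 34 (F = 36 - 2 = 34)
V(I, C) = 0 (V(I, C) = 9 - 3*3 = 9 - 9 = 0)
H(b, n) = -24 (H(b, n) = 3*(-9 + 1) = 3*(-8) = -24)
-39 + F*H(V(-2, 3), 2) = -39 + 34*(-24) = -39 - 816 = -855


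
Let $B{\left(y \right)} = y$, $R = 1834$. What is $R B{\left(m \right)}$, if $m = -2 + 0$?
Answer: $-3668$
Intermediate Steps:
$m = -2$
$R B{\left(m \right)} = 1834 \left(-2\right) = -3668$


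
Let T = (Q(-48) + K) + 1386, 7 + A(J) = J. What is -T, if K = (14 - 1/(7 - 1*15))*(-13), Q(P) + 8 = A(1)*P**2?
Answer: 101037/8 ≈ 12630.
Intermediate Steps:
A(J) = -7 + J
Q(P) = -8 - 6*P**2 (Q(P) = -8 + (-7 + 1)*P**2 = -8 - 6*P**2)
K = -1469/8 (K = (14 - 1/(7 - 15))*(-13) = (14 - 1/(-8))*(-13) = (14 - 1*(-1/8))*(-13) = (14 + 1/8)*(-13) = (113/8)*(-13) = -1469/8 ≈ -183.63)
T = -101037/8 (T = ((-8 - 6*(-48)**2) - 1469/8) + 1386 = ((-8 - 6*2304) - 1469/8) + 1386 = ((-8 - 13824) - 1469/8) + 1386 = (-13832 - 1469/8) + 1386 = -112125/8 + 1386 = -101037/8 ≈ -12630.)
-T = -1*(-101037/8) = 101037/8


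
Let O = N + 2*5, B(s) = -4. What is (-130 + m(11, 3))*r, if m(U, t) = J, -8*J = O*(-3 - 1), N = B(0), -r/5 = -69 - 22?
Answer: -57785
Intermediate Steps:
r = 455 (r = -5*(-69 - 22) = -5*(-91) = 455)
N = -4
O = 6 (O = -4 + 2*5 = -4 + 10 = 6)
J = 3 (J = -3*(-3 - 1)/4 = -3*(-4)/4 = -⅛*(-24) = 3)
m(U, t) = 3
(-130 + m(11, 3))*r = (-130 + 3)*455 = -127*455 = -57785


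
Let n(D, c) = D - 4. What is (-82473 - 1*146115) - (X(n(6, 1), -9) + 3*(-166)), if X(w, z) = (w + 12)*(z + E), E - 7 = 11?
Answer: -228216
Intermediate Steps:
n(D, c) = -4 + D
E = 18 (E = 7 + 11 = 18)
X(w, z) = (12 + w)*(18 + z) (X(w, z) = (w + 12)*(z + 18) = (12 + w)*(18 + z))
(-82473 - 1*146115) - (X(n(6, 1), -9) + 3*(-166)) = (-82473 - 1*146115) - ((216 + 12*(-9) + 18*(-4 + 6) + (-4 + 6)*(-9)) + 3*(-166)) = (-82473 - 146115) - ((216 - 108 + 18*2 + 2*(-9)) - 498) = -228588 - ((216 - 108 + 36 - 18) - 498) = -228588 - (126 - 498) = -228588 - 1*(-372) = -228588 + 372 = -228216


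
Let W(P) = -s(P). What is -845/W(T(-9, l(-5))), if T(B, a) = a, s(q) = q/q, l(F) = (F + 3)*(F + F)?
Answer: 845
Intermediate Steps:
l(F) = 2*F*(3 + F) (l(F) = (3 + F)*(2*F) = 2*F*(3 + F))
s(q) = 1
W(P) = -1 (W(P) = -1*1 = -1)
-845/W(T(-9, l(-5))) = -845/(-1) = -845*(-1) = 845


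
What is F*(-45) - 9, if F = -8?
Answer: 351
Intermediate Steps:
F*(-45) - 9 = -8*(-45) - 9 = 360 - 9 = 351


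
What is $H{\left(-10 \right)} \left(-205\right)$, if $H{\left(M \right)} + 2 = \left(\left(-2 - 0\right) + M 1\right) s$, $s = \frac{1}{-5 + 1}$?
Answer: $-205$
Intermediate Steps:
$s = - \frac{1}{4}$ ($s = \frac{1}{-4} = - \frac{1}{4} \approx -0.25$)
$H{\left(M \right)} = - \frac{3}{2} - \frac{M}{4}$ ($H{\left(M \right)} = -2 + \left(\left(-2 - 0\right) + M 1\right) \left(- \frac{1}{4}\right) = -2 + \left(\left(-2 + 0\right) + M\right) \left(- \frac{1}{4}\right) = -2 + \left(-2 + M\right) \left(- \frac{1}{4}\right) = -2 - \left(- \frac{1}{2} + \frac{M}{4}\right) = - \frac{3}{2} - \frac{M}{4}$)
$H{\left(-10 \right)} \left(-205\right) = \left(- \frac{3}{2} - - \frac{5}{2}\right) \left(-205\right) = \left(- \frac{3}{2} + \frac{5}{2}\right) \left(-205\right) = 1 \left(-205\right) = -205$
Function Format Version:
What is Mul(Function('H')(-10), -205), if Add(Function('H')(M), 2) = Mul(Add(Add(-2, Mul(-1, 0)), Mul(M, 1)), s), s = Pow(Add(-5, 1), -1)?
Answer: -205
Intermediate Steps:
s = Rational(-1, 4) (s = Pow(-4, -1) = Rational(-1, 4) ≈ -0.25000)
Function('H')(M) = Add(Rational(-3, 2), Mul(Rational(-1, 4), M)) (Function('H')(M) = Add(-2, Mul(Add(Add(-2, Mul(-1, 0)), Mul(M, 1)), Rational(-1, 4))) = Add(-2, Mul(Add(Add(-2, 0), M), Rational(-1, 4))) = Add(-2, Mul(Add(-2, M), Rational(-1, 4))) = Add(-2, Add(Rational(1, 2), Mul(Rational(-1, 4), M))) = Add(Rational(-3, 2), Mul(Rational(-1, 4), M)))
Mul(Function('H')(-10), -205) = Mul(Add(Rational(-3, 2), Mul(Rational(-1, 4), -10)), -205) = Mul(Add(Rational(-3, 2), Rational(5, 2)), -205) = Mul(1, -205) = -205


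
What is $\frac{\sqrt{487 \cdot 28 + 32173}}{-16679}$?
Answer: $- \frac{\sqrt{45809}}{16679} \approx -0.012832$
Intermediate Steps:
$\frac{\sqrt{487 \cdot 28 + 32173}}{-16679} = \sqrt{13636 + 32173} \left(- \frac{1}{16679}\right) = \sqrt{45809} \left(- \frac{1}{16679}\right) = - \frac{\sqrt{45809}}{16679}$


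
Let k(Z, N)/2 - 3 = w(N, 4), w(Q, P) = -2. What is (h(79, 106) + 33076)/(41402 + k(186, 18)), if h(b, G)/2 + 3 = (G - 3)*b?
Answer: 12336/10351 ≈ 1.1918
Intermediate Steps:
h(b, G) = -6 + 2*b*(-3 + G) (h(b, G) = -6 + 2*((G - 3)*b) = -6 + 2*((-3 + G)*b) = -6 + 2*(b*(-3 + G)) = -6 + 2*b*(-3 + G))
k(Z, N) = 2 (k(Z, N) = 6 + 2*(-2) = 6 - 4 = 2)
(h(79, 106) + 33076)/(41402 + k(186, 18)) = ((-6 - 6*79 + 2*106*79) + 33076)/(41402 + 2) = ((-6 - 474 + 16748) + 33076)/41404 = (16268 + 33076)*(1/41404) = 49344*(1/41404) = 12336/10351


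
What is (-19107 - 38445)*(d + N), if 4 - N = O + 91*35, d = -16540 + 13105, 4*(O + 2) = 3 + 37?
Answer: 381224448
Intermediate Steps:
O = 8 (O = -2 + (3 + 37)/4 = -2 + (¼)*40 = -2 + 10 = 8)
d = -3435
N = -3189 (N = 4 - (8 + 91*35) = 4 - (8 + 3185) = 4 - 1*3193 = 4 - 3193 = -3189)
(-19107 - 38445)*(d + N) = (-19107 - 38445)*(-3435 - 3189) = -57552*(-6624) = 381224448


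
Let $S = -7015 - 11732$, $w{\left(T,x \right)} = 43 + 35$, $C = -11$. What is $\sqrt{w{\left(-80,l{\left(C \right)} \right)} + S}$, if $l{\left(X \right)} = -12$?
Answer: $7 i \sqrt{381} \approx 136.63 i$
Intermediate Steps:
$w{\left(T,x \right)} = 78$
$S = -18747$
$\sqrt{w{\left(-80,l{\left(C \right)} \right)} + S} = \sqrt{78 - 18747} = \sqrt{-18669} = 7 i \sqrt{381}$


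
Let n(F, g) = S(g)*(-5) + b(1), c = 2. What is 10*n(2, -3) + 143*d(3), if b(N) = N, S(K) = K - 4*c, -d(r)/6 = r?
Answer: -2014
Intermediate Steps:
d(r) = -6*r
S(K) = -8 + K (S(K) = K - 4*2 = K - 8 = -8 + K)
n(F, g) = 41 - 5*g (n(F, g) = (-8 + g)*(-5) + 1 = (40 - 5*g) + 1 = 41 - 5*g)
10*n(2, -3) + 143*d(3) = 10*(41 - 5*(-3)) + 143*(-6*3) = 10*(41 + 15) + 143*(-18) = 10*56 - 2574 = 560 - 2574 = -2014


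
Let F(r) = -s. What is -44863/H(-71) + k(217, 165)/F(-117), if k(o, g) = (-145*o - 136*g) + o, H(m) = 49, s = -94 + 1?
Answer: -323951/217 ≈ -1492.9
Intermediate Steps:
s = -93
k(o, g) = -144*o - 136*g
F(r) = 93 (F(r) = -1*(-93) = 93)
-44863/H(-71) + k(217, 165)/F(-117) = -44863/49 + (-144*217 - 136*165)/93 = -44863*1/49 + (-31248 - 22440)*(1/93) = -6409/7 - 53688*1/93 = -6409/7 - 17896/31 = -323951/217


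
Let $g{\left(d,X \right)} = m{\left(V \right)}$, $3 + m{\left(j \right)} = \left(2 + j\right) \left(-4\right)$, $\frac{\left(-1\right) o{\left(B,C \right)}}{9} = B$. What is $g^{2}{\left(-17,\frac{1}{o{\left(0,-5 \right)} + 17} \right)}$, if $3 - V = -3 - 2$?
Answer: $1849$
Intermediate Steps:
$V = 8$ ($V = 3 - \left(-3 - 2\right) = 3 - -5 = 3 + 5 = 8$)
$o{\left(B,C \right)} = - 9 B$
$m{\left(j \right)} = -11 - 4 j$ ($m{\left(j \right)} = -3 + \left(2 + j\right) \left(-4\right) = -3 - \left(8 + 4 j\right) = -11 - 4 j$)
$g{\left(d,X \right)} = -43$ ($g{\left(d,X \right)} = -11 - 32 = -43$)
$g^{2}{\left(-17,\frac{1}{o{\left(0,-5 \right)} + 17} \right)} = \left(-43\right)^{2} = 1849$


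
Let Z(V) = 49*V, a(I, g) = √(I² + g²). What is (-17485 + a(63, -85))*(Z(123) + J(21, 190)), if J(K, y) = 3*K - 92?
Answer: -104875030 + 5998*√11194 ≈ -1.0424e+8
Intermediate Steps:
J(K, y) = -92 + 3*K
(-17485 + a(63, -85))*(Z(123) + J(21, 190)) = (-17485 + √(63² + (-85)²))*(49*123 + (-92 + 3*21)) = (-17485 + √(3969 + 7225))*(6027 + (-92 + 63)) = (-17485 + √11194)*(6027 - 29) = (-17485 + √11194)*5998 = -104875030 + 5998*√11194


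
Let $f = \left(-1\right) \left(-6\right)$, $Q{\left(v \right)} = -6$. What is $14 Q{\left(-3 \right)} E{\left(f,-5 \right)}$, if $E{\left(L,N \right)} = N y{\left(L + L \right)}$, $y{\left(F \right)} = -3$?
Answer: $-1260$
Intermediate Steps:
$f = 6$
$E{\left(L,N \right)} = - 3 N$ ($E{\left(L,N \right)} = N \left(-3\right) = - 3 N$)
$14 Q{\left(-3 \right)} E{\left(f,-5 \right)} = 14 \left(-6\right) \left(\left(-3\right) \left(-5\right)\right) = \left(-84\right) 15 = -1260$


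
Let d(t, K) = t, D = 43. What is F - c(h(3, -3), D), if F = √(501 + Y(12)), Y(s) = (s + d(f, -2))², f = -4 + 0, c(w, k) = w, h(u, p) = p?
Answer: 3 + √565 ≈ 26.770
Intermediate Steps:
f = -4
Y(s) = (-4 + s)² (Y(s) = (s - 4)² = (-4 + s)²)
F = √565 (F = √(501 + (-4 + 12)²) = √(501 + 8²) = √(501 + 64) = √565 ≈ 23.770)
F - c(h(3, -3), D) = √565 - 1*(-3) = √565 + 3 = 3 + √565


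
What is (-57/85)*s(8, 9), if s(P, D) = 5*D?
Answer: -513/17 ≈ -30.176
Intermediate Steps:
(-57/85)*s(8, 9) = (-57/85)*(5*9) = -57*1/85*45 = -57/85*45 = -513/17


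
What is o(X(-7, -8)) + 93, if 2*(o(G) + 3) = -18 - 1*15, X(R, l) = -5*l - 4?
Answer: 147/2 ≈ 73.500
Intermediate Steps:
X(R, l) = -4 - 5*l
o(G) = -39/2 (o(G) = -3 + (-18 - 1*15)/2 = -3 + (-18 - 15)/2 = -3 + (1/2)*(-33) = -3 - 33/2 = -39/2)
o(X(-7, -8)) + 93 = -39/2 + 93 = 147/2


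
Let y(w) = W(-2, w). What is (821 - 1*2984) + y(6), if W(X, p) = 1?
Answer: -2162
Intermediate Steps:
y(w) = 1
(821 - 1*2984) + y(6) = (821 - 1*2984) + 1 = (821 - 2984) + 1 = -2163 + 1 = -2162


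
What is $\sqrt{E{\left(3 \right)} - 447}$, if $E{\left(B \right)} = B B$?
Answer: $i \sqrt{438} \approx 20.928 i$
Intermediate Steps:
$E{\left(B \right)} = B^{2}$
$\sqrt{E{\left(3 \right)} - 447} = \sqrt{3^{2} - 447} = \sqrt{9 - 447} = \sqrt{-438} = i \sqrt{438}$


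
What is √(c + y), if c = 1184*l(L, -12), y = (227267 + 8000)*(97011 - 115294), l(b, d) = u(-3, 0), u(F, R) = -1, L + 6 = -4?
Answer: I*√4301387745 ≈ 65585.0*I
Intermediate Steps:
L = -10 (L = -6 - 4 = -10)
l(b, d) = -1
y = -4301386561 (y = 235267*(-18283) = -4301386561)
c = -1184 (c = 1184*(-1) = -1184)
√(c + y) = √(-1184 - 4301386561) = √(-4301387745) = I*√4301387745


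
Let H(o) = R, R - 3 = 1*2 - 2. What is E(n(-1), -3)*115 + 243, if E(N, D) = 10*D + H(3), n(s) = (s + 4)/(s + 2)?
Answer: -2862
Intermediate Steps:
n(s) = (4 + s)/(2 + s)
R = 3 (R = 3 + (1*2 - 2) = 3 + (2 - 2) = 3 + 0 = 3)
H(o) = 3
E(N, D) = 3 + 10*D (E(N, D) = 10*D + 3 = 3 + 10*D)
E(n(-1), -3)*115 + 243 = (3 + 10*(-3))*115 + 243 = (3 - 30)*115 + 243 = -27*115 + 243 = -3105 + 243 = -2862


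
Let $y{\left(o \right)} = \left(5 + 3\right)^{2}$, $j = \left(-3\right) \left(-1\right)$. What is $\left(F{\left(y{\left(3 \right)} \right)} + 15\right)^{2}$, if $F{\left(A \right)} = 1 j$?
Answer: $324$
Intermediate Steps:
$j = 3$
$y{\left(o \right)} = 64$ ($y{\left(o \right)} = 8^{2} = 64$)
$F{\left(A \right)} = 3$ ($F{\left(A \right)} = 1 \cdot 3 = 3$)
$\left(F{\left(y{\left(3 \right)} \right)} + 15\right)^{2} = \left(3 + 15\right)^{2} = 18^{2} = 324$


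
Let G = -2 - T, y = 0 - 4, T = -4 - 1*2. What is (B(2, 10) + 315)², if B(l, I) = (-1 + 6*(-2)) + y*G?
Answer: 81796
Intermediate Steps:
T = -6 (T = -4 - 2 = -6)
y = -4
G = 4 (G = -2 - 1*(-6) = -2 + 6 = 4)
B(l, I) = -29 (B(l, I) = (-1 + 6*(-2)) - 4*4 = (-1 - 12) - 16 = -13 - 16 = -29)
(B(2, 10) + 315)² = (-29 + 315)² = 286² = 81796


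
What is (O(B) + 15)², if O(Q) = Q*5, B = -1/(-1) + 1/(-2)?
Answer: 1225/4 ≈ 306.25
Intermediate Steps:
B = ½ (B = -1*(-1) + 1*(-½) = 1 - ½ = ½ ≈ 0.50000)
O(Q) = 5*Q
(O(B) + 15)² = (5*(½) + 15)² = (5/2 + 15)² = (35/2)² = 1225/4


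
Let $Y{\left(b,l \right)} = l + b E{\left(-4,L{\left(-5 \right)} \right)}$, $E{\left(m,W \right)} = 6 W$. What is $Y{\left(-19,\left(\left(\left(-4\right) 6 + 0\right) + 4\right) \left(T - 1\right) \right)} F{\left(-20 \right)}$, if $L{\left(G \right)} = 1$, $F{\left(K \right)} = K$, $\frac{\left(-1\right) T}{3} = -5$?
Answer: $7880$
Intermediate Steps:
$T = 15$ ($T = \left(-3\right) \left(-5\right) = 15$)
$Y{\left(b,l \right)} = l + 6 b$ ($Y{\left(b,l \right)} = l + b 6 \cdot 1 = l + b 6 = l + 6 b$)
$Y{\left(-19,\left(\left(\left(-4\right) 6 + 0\right) + 4\right) \left(T - 1\right) \right)} F{\left(-20 \right)} = \left(\left(\left(\left(-4\right) 6 + 0\right) + 4\right) \left(15 - 1\right) + 6 \left(-19\right)\right) \left(-20\right) = \left(\left(\left(-24 + 0\right) + 4\right) 14 - 114\right) \left(-20\right) = \left(\left(-24 + 4\right) 14 - 114\right) \left(-20\right) = \left(\left(-20\right) 14 - 114\right) \left(-20\right) = \left(-280 - 114\right) \left(-20\right) = \left(-394\right) \left(-20\right) = 7880$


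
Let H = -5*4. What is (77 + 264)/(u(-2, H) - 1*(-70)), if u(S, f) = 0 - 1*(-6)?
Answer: 341/76 ≈ 4.4868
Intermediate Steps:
H = -20
u(S, f) = 6 (u(S, f) = 0 + 6 = 6)
(77 + 264)/(u(-2, H) - 1*(-70)) = (77 + 264)/(6 - 1*(-70)) = 341/(6 + 70) = 341/76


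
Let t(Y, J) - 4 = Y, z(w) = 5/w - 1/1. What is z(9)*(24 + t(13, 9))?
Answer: -164/9 ≈ -18.222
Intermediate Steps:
z(w) = -1 + 5/w (z(w) = 5/w - 1*1 = 5/w - 1 = -1 + 5/w)
t(Y, J) = 4 + Y
z(9)*(24 + t(13, 9)) = ((5 - 1*9)/9)*(24 + (4 + 13)) = ((5 - 9)/9)*(24 + 17) = ((1/9)*(-4))*41 = -4/9*41 = -164/9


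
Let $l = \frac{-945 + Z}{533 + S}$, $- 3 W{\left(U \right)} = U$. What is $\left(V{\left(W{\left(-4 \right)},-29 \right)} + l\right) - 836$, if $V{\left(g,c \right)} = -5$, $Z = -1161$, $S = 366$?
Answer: $- \frac{758165}{899} \approx -843.34$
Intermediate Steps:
$W{\left(U \right)} = - \frac{U}{3}$
$l = - \frac{2106}{899}$ ($l = \frac{-945 - 1161}{533 + 366} = - \frac{2106}{899} \approx -2.3426$)
$\left(V{\left(W{\left(-4 \right)},-29 \right)} + l\right) - 836 = \left(-5 - \frac{2106}{899}\right) - 836 = - \frac{6601}{899} - 836 = - \frac{758165}{899}$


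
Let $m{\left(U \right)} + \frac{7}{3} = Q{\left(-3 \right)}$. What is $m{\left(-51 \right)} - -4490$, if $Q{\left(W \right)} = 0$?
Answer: $\frac{13463}{3} \approx 4487.7$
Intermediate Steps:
$m{\left(U \right)} = - \frac{7}{3}$ ($m{\left(U \right)} = - \frac{7}{3} + 0 = - \frac{7}{3}$)
$m{\left(-51 \right)} - -4490 = - \frac{7}{3} - -4490 = - \frac{7}{3} + 4490 = \frac{13463}{3}$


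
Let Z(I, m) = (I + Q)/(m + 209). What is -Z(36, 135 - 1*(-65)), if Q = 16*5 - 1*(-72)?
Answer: -188/409 ≈ -0.45966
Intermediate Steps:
Q = 152 (Q = 80 + 72 = 152)
Z(I, m) = (152 + I)/(209 + m) (Z(I, m) = (I + 152)/(m + 209) = (152 + I)/(209 + m))
-Z(36, 135 - 1*(-65)) = -(152 + 36)/(209 + (135 - 1*(-65))) = -188/(209 + (135 + 65)) = -188/(209 + 200) = -188/409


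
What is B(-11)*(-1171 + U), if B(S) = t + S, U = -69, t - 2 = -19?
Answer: 34720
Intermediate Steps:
t = -17 (t = 2 - 19 = -17)
B(S) = -17 + S
B(-11)*(-1171 + U) = (-17 - 11)*(-1171 - 69) = -28*(-1240) = 34720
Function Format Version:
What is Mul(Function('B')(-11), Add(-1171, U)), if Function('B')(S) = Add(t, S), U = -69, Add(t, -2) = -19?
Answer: 34720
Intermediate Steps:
t = -17 (t = Add(2, -19) = -17)
Function('B')(S) = Add(-17, S)
Mul(Function('B')(-11), Add(-1171, U)) = Mul(Add(-17, -11), Add(-1171, -69)) = Mul(-28, -1240) = 34720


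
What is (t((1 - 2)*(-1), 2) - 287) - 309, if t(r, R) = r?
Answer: -595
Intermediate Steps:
(t((1 - 2)*(-1), 2) - 287) - 309 = ((1 - 2)*(-1) - 287) - 309 = (-1*(-1) - 287) - 309 = (1 - 287) - 309 = -286 - 309 = -595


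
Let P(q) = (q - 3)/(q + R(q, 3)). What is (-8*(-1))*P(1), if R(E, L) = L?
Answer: -4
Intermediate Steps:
P(q) = (-3 + q)/(3 + q) (P(q) = (q - 3)/(q + 3) = (-3 + q)/(3 + q))
(-8*(-1))*P(1) = (-8*(-1))*((-3 + 1)/(3 + 1)) = 8*(-2/4) = 8*((¼)*(-2)) = 8*(-½) = -4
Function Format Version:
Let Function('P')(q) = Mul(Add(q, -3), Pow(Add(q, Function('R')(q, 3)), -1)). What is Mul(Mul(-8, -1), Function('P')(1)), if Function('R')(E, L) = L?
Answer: -4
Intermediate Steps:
Function('P')(q) = Mul(Pow(Add(3, q), -1), Add(-3, q)) (Function('P')(q) = Mul(Add(q, -3), Pow(Add(q, 3), -1)) = Mul(Add(-3, q), Pow(Add(3, q), -1)) = Mul(Pow(Add(3, q), -1), Add(-3, q)))
Mul(Mul(-8, -1), Function('P')(1)) = Mul(Mul(-8, -1), Mul(Pow(Add(3, 1), -1), Add(-3, 1))) = Mul(8, Mul(Pow(4, -1), -2)) = Mul(8, Mul(Rational(1, 4), -2)) = Mul(8, Rational(-1, 2)) = -4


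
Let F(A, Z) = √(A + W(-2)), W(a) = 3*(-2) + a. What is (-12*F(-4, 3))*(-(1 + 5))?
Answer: 144*I*√3 ≈ 249.42*I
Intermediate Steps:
W(a) = -6 + a
F(A, Z) = √(-8 + A) (F(A, Z) = √(A + (-6 - 2)) = √(A - 8) = √(-8 + A))
(-12*F(-4, 3))*(-(1 + 5)) = (-12*√(-8 - 4))*(-(1 + 5)) = (-24*I*√3)*(-1*6) = -24*I*√3*(-6) = 144*I*√3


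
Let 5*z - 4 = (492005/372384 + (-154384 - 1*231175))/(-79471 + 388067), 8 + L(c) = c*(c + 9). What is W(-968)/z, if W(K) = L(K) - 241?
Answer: 106649485259202432/63217868161 ≈ 1.6870e+6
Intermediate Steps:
L(c) = -8 + c*(9 + c) (L(c) = -8 + c*(c + 9) = -8 + c*(9 + c))
W(K) = -249 + K² + 9*K (W(K) = (-8 + K² + 9*K) - 241 = -249 + K² + 9*K)
z = 63217868161/114916212864 (z = ⅘ + ((492005/372384 + (-154384 - 1*231175))/(-79471 + 388067))/5 = ⅘ + ((492005*(1/372384) + (-154384 - 231175))/308596)/5 = ⅘ + ((492005/372384 - 385559)*(1/308596))/5 = ⅘ + (-143575510651/372384*1/308596)/5 = ⅘ + (⅕)*(-143575510651/114916212864) = ⅘ - 143575510651/574581064320 = 63217868161/114916212864 ≈ 0.55012)
W(-968)/z = (-249 + (-968)² + 9*(-968))/(63217868161/114916212864) = (-249 + 937024 - 8712)*(114916212864/63217868161) = 928063*(114916212864/63217868161) = 106649485259202432/63217868161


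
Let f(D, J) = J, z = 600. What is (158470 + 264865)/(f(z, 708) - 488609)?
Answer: -423335/487901 ≈ -0.86767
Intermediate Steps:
(158470 + 264865)/(f(z, 708) - 488609) = (158470 + 264865)/(708 - 488609) = 423335/(-487901) = 423335*(-1/487901) = -423335/487901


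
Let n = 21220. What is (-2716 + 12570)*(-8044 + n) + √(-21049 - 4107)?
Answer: 129836304 + 2*I*√6289 ≈ 1.2984e+8 + 158.61*I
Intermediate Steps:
(-2716 + 12570)*(-8044 + n) + √(-21049 - 4107) = (-2716 + 12570)*(-8044 + 21220) + √(-21049 - 4107) = 9854*13176 + √(-25156) = 129836304 + 2*I*√6289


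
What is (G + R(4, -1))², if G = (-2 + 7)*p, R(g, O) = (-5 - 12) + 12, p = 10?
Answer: 2025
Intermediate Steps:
R(g, O) = -5 (R(g, O) = -17 + 12 = -5)
G = 50 (G = (-2 + 7)*10 = 5*10 = 50)
(G + R(4, -1))² = (50 - 5)² = 45² = 2025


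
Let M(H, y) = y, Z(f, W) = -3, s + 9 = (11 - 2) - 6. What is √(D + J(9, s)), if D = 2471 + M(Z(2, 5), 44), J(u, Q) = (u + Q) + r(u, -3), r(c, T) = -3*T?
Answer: 19*√7 ≈ 50.269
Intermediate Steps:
s = -6 (s = -9 + ((11 - 2) - 6) = -9 + (9 - 6) = -9 + 3 = -6)
J(u, Q) = 9 + Q + u (J(u, Q) = (u + Q) - 3*(-3) = (Q + u) + 9 = 9 + Q + u)
D = 2515 (D = 2471 + 44 = 2515)
√(D + J(9, s)) = √(2515 + (9 - 6 + 9)) = √(2515 + 12) = √2527 = 19*√7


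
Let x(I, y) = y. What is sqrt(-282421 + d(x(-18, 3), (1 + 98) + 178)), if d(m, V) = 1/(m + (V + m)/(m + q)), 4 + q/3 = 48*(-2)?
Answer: I*sqrt(105433508674)/611 ≈ 531.43*I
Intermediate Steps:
q = -300 (q = -12 + 3*(48*(-2)) = -12 + 3*(-96) = -12 - 288 = -300)
d(m, V) = 1/(m + (V + m)/(-300 + m)) (d(m, V) = 1/(m + (V + m)/(m - 300)) = 1/(m + (V + m)/(-300 + m)))
sqrt(-282421 + d(x(-18, 3), (1 + 98) + 178)) = sqrt(-282421 + (-300 + 3)/(((1 + 98) + 178) + 3**2 - 299*3)) = sqrt(-282421 - 297/((99 + 178) + 9 - 897)) = sqrt(-282421 - 297/(277 + 9 - 897)) = sqrt(-282421 - 297/(-611)) = sqrt(-282421 - 1/611*(-297)) = sqrt(-282421 + 297/611) = sqrt(-172558934/611) = I*sqrt(105433508674)/611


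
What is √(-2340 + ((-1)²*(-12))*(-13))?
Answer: 2*I*√546 ≈ 46.733*I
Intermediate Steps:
√(-2340 + ((-1)²*(-12))*(-13)) = √(-2340 + (1*(-12))*(-13)) = √(-2340 - 12*(-13)) = √(-2340 + 156) = √(-2184) = 2*I*√546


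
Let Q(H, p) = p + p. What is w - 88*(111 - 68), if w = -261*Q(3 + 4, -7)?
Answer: -130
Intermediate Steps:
Q(H, p) = 2*p
w = 3654 (w = -522*(-7) = -261*(-14) = 3654)
w - 88*(111 - 68) = 3654 - 88*(111 - 68) = 3654 - 88*43 = 3654 - 3784 = -130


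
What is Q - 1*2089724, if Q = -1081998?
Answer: -3171722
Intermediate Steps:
Q - 1*2089724 = -1081998 - 1*2089724 = -1081998 - 2089724 = -3171722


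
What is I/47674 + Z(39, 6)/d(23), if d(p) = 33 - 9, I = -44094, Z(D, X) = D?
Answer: 133505/190696 ≈ 0.70009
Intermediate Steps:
d(p) = 24
I/47674 + Z(39, 6)/d(23) = -44094/47674 + 39/24 = -44094*1/47674 + 39*(1/24) = -22047/23837 + 13/8 = 133505/190696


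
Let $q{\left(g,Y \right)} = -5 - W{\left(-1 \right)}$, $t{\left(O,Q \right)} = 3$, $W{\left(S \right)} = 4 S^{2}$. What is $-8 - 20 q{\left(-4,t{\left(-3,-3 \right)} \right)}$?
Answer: $172$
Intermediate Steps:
$q{\left(g,Y \right)} = -9$ ($q{\left(g,Y \right)} = -5 - 4 \left(-1\right)^{2} = -5 - 4 \cdot 1 = -5 - 4 = -9$)
$-8 - 20 q{\left(-4,t{\left(-3,-3 \right)} \right)} = -8 - -180 = -8 + 180 = 172$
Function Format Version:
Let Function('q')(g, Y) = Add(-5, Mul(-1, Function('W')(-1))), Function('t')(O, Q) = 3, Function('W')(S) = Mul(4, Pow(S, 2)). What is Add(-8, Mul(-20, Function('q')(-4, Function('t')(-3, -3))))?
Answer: 172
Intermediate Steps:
Function('q')(g, Y) = -9 (Function('q')(g, Y) = Add(-5, Mul(-1, Mul(4, Pow(-1, 2)))) = Add(-5, Mul(-1, Mul(4, 1))) = Add(-5, Mul(-1, 4)) = Add(-5, -4) = -9)
Add(-8, Mul(-20, Function('q')(-4, Function('t')(-3, -3)))) = Add(-8, Mul(-20, -9)) = Add(-8, 180) = 172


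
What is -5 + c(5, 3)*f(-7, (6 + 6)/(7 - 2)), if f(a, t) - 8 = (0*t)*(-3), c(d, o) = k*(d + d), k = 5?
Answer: 395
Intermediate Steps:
c(d, o) = 10*d (c(d, o) = 5*(d + d) = 5*(2*d) = 10*d)
f(a, t) = 8 (f(a, t) = 8 + (0*t)*(-3) = 8 + 0*(-3) = 8 + 0 = 8)
-5 + c(5, 3)*f(-7, (6 + 6)/(7 - 2)) = -5 + (10*5)*8 = -5 + 50*8 = -5 + 400 = 395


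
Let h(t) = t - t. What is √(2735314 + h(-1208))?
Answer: √2735314 ≈ 1653.9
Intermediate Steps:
h(t) = 0
√(2735314 + h(-1208)) = √(2735314 + 0) = √2735314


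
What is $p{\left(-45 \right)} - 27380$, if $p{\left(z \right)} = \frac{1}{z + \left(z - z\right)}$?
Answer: $- \frac{1232101}{45} \approx -27380.0$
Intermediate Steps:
$p{\left(z \right)} = \frac{1}{z}$ ($p{\left(z \right)} = \frac{1}{z + 0} = \frac{1}{z}$)
$p{\left(-45 \right)} - 27380 = \frac{1}{-45} - 27380 = - \frac{1}{45} - 27380 = - \frac{1232101}{45}$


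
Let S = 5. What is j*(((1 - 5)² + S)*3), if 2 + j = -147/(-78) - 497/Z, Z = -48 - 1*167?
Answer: 773451/5590 ≈ 138.36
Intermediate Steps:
Z = -215 (Z = -48 - 167 = -215)
j = 12277/5590 (j = -2 + (-147/(-78) - 497/(-215)) = -2 + (-147*(-1/78) - 497*(-1/215)) = -2 + (49/26 + 497/215) = -2 + 23457/5590 = 12277/5590 ≈ 2.1962)
j*(((1 - 5)² + S)*3) = 12277*(((1 - 5)² + 5)*3)/5590 = 12277*(((-4)² + 5)*3)/5590 = 12277*((16 + 5)*3)/5590 = 12277*(21*3)/5590 = (12277/5590)*63 = 773451/5590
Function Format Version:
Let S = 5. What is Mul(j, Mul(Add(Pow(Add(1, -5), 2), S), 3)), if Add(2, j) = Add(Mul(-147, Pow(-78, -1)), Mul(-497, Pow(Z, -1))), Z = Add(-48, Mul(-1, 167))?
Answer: Rational(773451, 5590) ≈ 138.36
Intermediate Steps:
Z = -215 (Z = Add(-48, -167) = -215)
j = Rational(12277, 5590) (j = Add(-2, Add(Mul(-147, Pow(-78, -1)), Mul(-497, Pow(-215, -1)))) = Add(-2, Add(Mul(-147, Rational(-1, 78)), Mul(-497, Rational(-1, 215)))) = Add(-2, Add(Rational(49, 26), Rational(497, 215))) = Add(-2, Rational(23457, 5590)) = Rational(12277, 5590) ≈ 2.1962)
Mul(j, Mul(Add(Pow(Add(1, -5), 2), S), 3)) = Mul(Rational(12277, 5590), Mul(Add(Pow(Add(1, -5), 2), 5), 3)) = Mul(Rational(12277, 5590), Mul(Add(Pow(-4, 2), 5), 3)) = Mul(Rational(12277, 5590), Mul(Add(16, 5), 3)) = Mul(Rational(12277, 5590), Mul(21, 3)) = Mul(Rational(12277, 5590), 63) = Rational(773451, 5590)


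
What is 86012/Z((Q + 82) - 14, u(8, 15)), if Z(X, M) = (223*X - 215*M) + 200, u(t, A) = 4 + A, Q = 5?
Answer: 43006/6197 ≈ 6.9398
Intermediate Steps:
Z(X, M) = 200 - 215*M + 223*X (Z(X, M) = (-215*M + 223*X) + 200 = 200 - 215*M + 223*X)
86012/Z((Q + 82) - 14, u(8, 15)) = 86012/(200 - 215*(4 + 15) + 223*((5 + 82) - 14)) = 86012/(200 - 215*19 + 223*(87 - 14)) = 86012/(200 - 4085 + 223*73) = 86012/(200 - 4085 + 16279) = 86012/12394 = 86012*(1/12394) = 43006/6197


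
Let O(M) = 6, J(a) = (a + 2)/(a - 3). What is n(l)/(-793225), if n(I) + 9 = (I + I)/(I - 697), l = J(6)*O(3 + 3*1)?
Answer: 6161/540186225 ≈ 1.1405e-5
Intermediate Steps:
J(a) = (2 + a)/(-3 + a)
l = 16 (l = ((2 + 6)/(-3 + 6))*6 = (8/3)*6 = 16)
n(I) = -9 + 2*I/(-697 + I) (n(I) = -9 + (I + I)/(I - 697) = -9 + (2*I)/(-697 + I) = -9 + 2*I/(-697 + I))
n(l)/(-793225) = ((6273 - 7*16)/(-697 + 16))/(-793225) = ((6273 - 112)/(-681))*(-1/793225) = -1/681*6161*(-1/793225) = -6161/681*(-1/793225) = 6161/540186225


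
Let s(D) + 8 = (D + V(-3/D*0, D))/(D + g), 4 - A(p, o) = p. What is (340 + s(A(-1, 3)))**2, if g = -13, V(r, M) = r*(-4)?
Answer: 7027801/64 ≈ 1.0981e+5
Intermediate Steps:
V(r, M) = -4*r
A(p, o) = 4 - p
s(D) = -8 + D/(-13 + D) (s(D) = -8 + (D - 4*(-3/D)*0)/(D - 13) = -8 + (D - 4*0)/(-13 + D) = -8 + (D + 0)/(-13 + D) = -8 + D/(-13 + D))
(340 + s(A(-1, 3)))**2 = (340 + (104 - 7*(4 - 1*(-1)))/(-13 + (4 - 1*(-1))))**2 = (340 + (104 - 7*(4 + 1))/(-13 + (4 + 1)))**2 = (340 + (104 - 7*5)/(-13 + 5))**2 = (340 + (104 - 35)/(-8))**2 = (340 - 1/8*69)**2 = (340 - 69/8)**2 = (2651/8)**2 = 7027801/64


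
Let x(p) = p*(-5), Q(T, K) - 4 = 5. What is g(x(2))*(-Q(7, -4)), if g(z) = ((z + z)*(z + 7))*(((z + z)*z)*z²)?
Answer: -10800000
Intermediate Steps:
Q(T, K) = 9 (Q(T, K) = 4 + 5 = 9)
x(p) = -5*p
g(z) = 4*z⁵*(7 + z) (g(z) = ((2*z)*(7 + z))*(((2*z)*z)*z²) = (2*z*(7 + z))*((2*z²)*z²) = (2*z*(7 + z))*(2*z⁴) = 4*z⁵*(7 + z))
g(x(2))*(-Q(7, -4)) = (4*(-5*2)⁵*(7 - 5*2))*(-1*9) = (4*(-10)⁵*(7 - 10))*(-9) = (4*(-100000)*(-3))*(-9) = 1200000*(-9) = -10800000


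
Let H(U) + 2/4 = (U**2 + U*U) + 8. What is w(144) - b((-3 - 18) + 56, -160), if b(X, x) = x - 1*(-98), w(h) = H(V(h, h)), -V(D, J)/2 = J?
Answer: 331915/2 ≈ 1.6596e+5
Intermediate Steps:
V(D, J) = -2*J
H(U) = 15/2 + 2*U**2 (H(U) = -1/2 + ((U**2 + U*U) + 8) = -1/2 + ((U**2 + U**2) + 8) = -1/2 + (2*U**2 + 8) = -1/2 + (8 + 2*U**2) = 15/2 + 2*U**2)
w(h) = 15/2 + 8*h**2 (w(h) = 15/2 + 2*(-2*h)**2 = 15/2 + 2*(4*h**2) = 15/2 + 8*h**2)
b(X, x) = 98 + x (b(X, x) = x + 98 = 98 + x)
w(144) - b((-3 - 18) + 56, -160) = (15/2 + 8*144**2) - (98 - 160) = (15/2 + 8*20736) - 1*(-62) = (15/2 + 165888) + 62 = 331791/2 + 62 = 331915/2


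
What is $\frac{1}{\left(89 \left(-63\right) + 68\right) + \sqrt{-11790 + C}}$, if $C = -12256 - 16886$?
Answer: $- \frac{5539}{30721453} - \frac{6 i \sqrt{1137}}{30721453} \approx -0.0001803 - 6.5855 \cdot 10^{-6} i$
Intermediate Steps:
$C = -29142$ ($C = -12256 - 16886 = -29142$)
$\frac{1}{\left(89 \left(-63\right) + 68\right) + \sqrt{-11790 + C}} = \frac{1}{\left(89 \left(-63\right) + 68\right) + \sqrt{-11790 - 29142}} = \frac{1}{\left(-5607 + 68\right) + \sqrt{-40932}} = \frac{1}{-5539 + 6 i \sqrt{1137}}$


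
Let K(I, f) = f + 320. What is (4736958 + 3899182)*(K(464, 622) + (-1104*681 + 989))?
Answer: -6476180933020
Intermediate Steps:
K(I, f) = 320 + f
(4736958 + 3899182)*(K(464, 622) + (-1104*681 + 989)) = (4736958 + 3899182)*((320 + 622) + (-1104*681 + 989)) = 8636140*(942 + (-751824 + 989)) = 8636140*(942 - 750835) = 8636140*(-749893) = -6476180933020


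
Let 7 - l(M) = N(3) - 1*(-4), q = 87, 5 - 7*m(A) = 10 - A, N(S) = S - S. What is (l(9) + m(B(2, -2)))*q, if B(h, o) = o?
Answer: 174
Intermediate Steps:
N(S) = 0
m(A) = -5/7 + A/7 (m(A) = 5/7 - (10 - A)/7 = 5/7 + (-10/7 + A/7) = -5/7 + A/7)
l(M) = 3 (l(M) = 7 - (0 - 1*(-4)) = 7 - (0 + 4) = 7 - 1*4 = 7 - 4 = 3)
(l(9) + m(B(2, -2)))*q = (3 + (-5/7 + (⅐)*(-2)))*87 = (3 + (-5/7 - 2/7))*87 = (3 - 1)*87 = 2*87 = 174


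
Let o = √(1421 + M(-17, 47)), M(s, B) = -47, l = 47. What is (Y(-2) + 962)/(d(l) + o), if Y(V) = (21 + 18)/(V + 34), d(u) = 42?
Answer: 16597/160 - 2371*√1374/960 ≈ 12.182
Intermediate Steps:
Y(V) = 39/(34 + V)
o = √1374 (o = √(1421 - 47) = √1374 ≈ 37.068)
(Y(-2) + 962)/(d(l) + o) = (39/(34 - 2) + 962)/(42 + √1374) = (39/32 + 962)/(42 + √1374) = 30823/(32*(42 + √1374))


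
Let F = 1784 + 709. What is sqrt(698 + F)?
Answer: sqrt(3191) ≈ 56.489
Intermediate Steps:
F = 2493
sqrt(698 + F) = sqrt(698 + 2493) = sqrt(3191)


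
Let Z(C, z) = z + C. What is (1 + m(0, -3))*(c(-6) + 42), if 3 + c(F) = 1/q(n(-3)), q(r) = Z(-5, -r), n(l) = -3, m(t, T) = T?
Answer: -77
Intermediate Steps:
Z(C, z) = C + z
q(r) = -5 - r
c(F) = -7/2 (c(F) = -3 + 1/(-5 - 1*(-3)) = -3 + 1/(-5 + 3) = -3 + 1/(-2) = -3 + 1*(-½) = -3 - ½ = -7/2)
(1 + m(0, -3))*(c(-6) + 42) = (1 - 3)*(-7/2 + 42) = -2*77/2 = -77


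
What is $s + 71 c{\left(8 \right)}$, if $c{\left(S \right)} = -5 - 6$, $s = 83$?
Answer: $-698$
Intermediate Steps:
$c{\left(S \right)} = -11$ ($c{\left(S \right)} = -5 - 6 = -11$)
$s + 71 c{\left(8 \right)} = 83 + 71 \left(-11\right) = 83 - 781 = -698$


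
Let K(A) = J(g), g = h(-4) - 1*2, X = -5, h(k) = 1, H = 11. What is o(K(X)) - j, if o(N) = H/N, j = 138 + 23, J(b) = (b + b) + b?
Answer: -494/3 ≈ -164.67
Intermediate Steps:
g = -1 (g = 1 - 1*2 = 1 - 2 = -1)
J(b) = 3*b (J(b) = 2*b + b = 3*b)
j = 161
K(A) = -3 (K(A) = 3*(-1) = -3)
o(N) = 11/N
o(K(X)) - j = 11/(-3) - 1*161 = 11*(-1/3) - 161 = -11/3 - 161 = -494/3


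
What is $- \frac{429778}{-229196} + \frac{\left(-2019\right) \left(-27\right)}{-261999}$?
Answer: $\frac{5561513593}{3336062378} \approx 1.6671$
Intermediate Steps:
$- \frac{429778}{-229196} + \frac{\left(-2019\right) \left(-27\right)}{-261999} = \left(-429778\right) \left(- \frac{1}{229196}\right) + 54513 \left(- \frac{1}{261999}\right) = \frac{214889}{114598} - \frac{6057}{29111} = \frac{5561513593}{3336062378}$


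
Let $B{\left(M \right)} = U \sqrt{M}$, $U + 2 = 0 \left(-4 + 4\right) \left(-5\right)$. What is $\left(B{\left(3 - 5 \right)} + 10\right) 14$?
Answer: $140 - 28 i \sqrt{2} \approx 140.0 - 39.598 i$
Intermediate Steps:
$U = -2$ ($U = -2 + 0 \left(-4 + 4\right) \left(-5\right) = -2 + 0 \cdot 0 \left(-5\right) = -2 + 0 \left(-5\right) = -2 + 0 = -2$)
$B{\left(M \right)} = - 2 \sqrt{M}$
$\left(B{\left(3 - 5 \right)} + 10\right) 14 = \left(- 2 \sqrt{3 - 5} + 10\right) 14 = \left(- 2 \sqrt{-2} + 10\right) 14 = \left(- 2 i \sqrt{2} + 10\right) 14 = \left(10 - 2 i \sqrt{2}\right) 14 = 140 - 28 i \sqrt{2}$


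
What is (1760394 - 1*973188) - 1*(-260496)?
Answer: 1047702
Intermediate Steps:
(1760394 - 1*973188) - 1*(-260496) = (1760394 - 973188) + 260496 = 787206 + 260496 = 1047702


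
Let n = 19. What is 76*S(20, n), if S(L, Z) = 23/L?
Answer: 437/5 ≈ 87.400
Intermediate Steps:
76*S(20, n) = 76*(23/20) = 437/5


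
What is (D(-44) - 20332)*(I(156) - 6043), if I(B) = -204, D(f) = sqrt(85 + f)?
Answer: 127014004 - 6247*sqrt(41) ≈ 1.2697e+8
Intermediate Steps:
(D(-44) - 20332)*(I(156) - 6043) = (sqrt(85 - 44) - 20332)*(-204 - 6043) = (sqrt(41) - 20332)*(-6247) = (-20332 + sqrt(41))*(-6247) = 127014004 - 6247*sqrt(41)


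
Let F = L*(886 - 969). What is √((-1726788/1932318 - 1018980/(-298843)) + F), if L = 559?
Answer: I*√1486994554823125011726207/5661369687 ≈ 215.39*I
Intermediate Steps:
F = -46397 (F = 559*(886 - 969) = 559*(-83) = -46397)
√((-1726788/1932318 - 1018980/(-298843)) + F) = √((-1726788/1932318 - 1018980/(-298843)) - 46397) = √((-1726788*1/1932318 - 1018980*(-1/298843)) - 46397) = √((-287798/322053 + 59940/17579) - 46397) = √(14244655778/5661369687 - 46397) = √(-262656324711961/5661369687) = I*√1486994554823125011726207/5661369687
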